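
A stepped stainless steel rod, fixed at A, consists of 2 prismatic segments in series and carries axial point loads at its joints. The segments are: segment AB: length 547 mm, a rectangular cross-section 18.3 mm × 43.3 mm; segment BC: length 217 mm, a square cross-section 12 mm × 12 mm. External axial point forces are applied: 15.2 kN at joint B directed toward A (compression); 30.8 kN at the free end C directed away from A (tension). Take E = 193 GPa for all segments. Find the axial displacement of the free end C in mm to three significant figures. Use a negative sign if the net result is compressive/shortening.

0.296 mm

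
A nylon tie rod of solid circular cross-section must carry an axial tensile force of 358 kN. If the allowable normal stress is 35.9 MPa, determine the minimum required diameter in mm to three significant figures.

Required area A ≥ P/σ_allow = 358000/35.9 = 9972 mm².
For a solid circular section, d ≥ √(4A/π) = 112.7 mm.

113 mm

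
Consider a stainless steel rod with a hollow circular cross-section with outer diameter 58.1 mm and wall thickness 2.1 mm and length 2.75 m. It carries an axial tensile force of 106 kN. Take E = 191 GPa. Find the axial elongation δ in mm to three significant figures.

A = 369.5 mm².
δ_mech = NL/(AE) = 106000·2750/(369.5·191000) = 4.131 mm.

4.13 mm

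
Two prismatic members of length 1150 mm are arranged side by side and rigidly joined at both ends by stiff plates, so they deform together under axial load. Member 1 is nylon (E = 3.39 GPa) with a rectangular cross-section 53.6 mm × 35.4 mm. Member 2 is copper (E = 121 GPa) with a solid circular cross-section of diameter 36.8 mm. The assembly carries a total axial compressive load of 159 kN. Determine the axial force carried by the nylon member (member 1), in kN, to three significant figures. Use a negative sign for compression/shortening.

-7.57 kN

A_1 = 1897 mm².
A_2 = 1064 mm².
Equal strain + equilibrium ⇒ each member carries load in proportion to AE: A₁E₁ = 6432000 N, A₂E₂ = 128700000 N, ΣAE = 135100000 N.
F₁ = P·A₁E₁/ΣAE = -159000·6432000/135100000 = -7569 N.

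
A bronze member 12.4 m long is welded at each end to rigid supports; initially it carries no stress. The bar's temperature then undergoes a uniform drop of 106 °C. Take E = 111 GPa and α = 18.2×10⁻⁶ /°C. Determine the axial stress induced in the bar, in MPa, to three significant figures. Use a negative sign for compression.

214 MPa

Free thermal expansion αLΔT = 18.2e-6 · 12400 · -106 = -23.92 mm.
The walls impose strain ε = −(-23.92)/12400 = 1.9292e-03; σ = Eε = 111000 · 1.9292e-03 = 214.1 MPa.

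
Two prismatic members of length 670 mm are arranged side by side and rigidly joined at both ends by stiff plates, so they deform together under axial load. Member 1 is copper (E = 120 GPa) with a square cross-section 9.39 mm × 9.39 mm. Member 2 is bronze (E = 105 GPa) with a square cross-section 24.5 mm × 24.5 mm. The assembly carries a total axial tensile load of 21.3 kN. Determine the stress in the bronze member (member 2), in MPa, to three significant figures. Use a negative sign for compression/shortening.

30.4 MPa

A_1 = 88.17 mm².
A_2 = 600.2 mm².
Equal strain + equilibrium ⇒ each member carries load in proportion to AE: A₁E₁ = 10580000 N, A₂E₂ = 63030000 N, ΣAE = 73610000 N.
σ₂ = P·E₂/ΣAE = 21300·105000/73610000 = 30.38 MPa.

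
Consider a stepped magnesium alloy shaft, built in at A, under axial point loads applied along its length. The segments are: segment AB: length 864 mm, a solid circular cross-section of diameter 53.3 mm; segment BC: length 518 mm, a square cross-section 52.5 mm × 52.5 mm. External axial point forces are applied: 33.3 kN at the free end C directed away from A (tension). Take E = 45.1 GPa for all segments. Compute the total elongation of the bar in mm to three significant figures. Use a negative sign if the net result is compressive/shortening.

Internal axial forces (sectioning from the free end, tension +): N_BC = 33.3 kN, N_AB = 33.3 kN.
A_AB = 2231 mm².
A_BC = 2756 mm².
δ_AB = 33300·864/(2231·45100) = 0.2859 mm
δ_BC = 33300·518/(2756·45100) = 0.1388 mm
δ = Σδ_i = 0.4247 mm.

0.425 mm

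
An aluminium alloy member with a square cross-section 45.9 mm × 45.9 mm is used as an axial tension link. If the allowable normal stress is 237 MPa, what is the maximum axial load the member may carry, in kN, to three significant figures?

499 kN

A = 2107 mm².
P_max = σ_allow · A = 237 · 2107 = 499300 N = 499.3 kN.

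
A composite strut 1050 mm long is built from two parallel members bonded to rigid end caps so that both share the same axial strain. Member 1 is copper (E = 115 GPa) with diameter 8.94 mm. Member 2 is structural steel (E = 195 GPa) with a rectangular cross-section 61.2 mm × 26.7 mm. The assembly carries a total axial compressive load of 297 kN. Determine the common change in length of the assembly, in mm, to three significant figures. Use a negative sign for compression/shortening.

-0.957 mm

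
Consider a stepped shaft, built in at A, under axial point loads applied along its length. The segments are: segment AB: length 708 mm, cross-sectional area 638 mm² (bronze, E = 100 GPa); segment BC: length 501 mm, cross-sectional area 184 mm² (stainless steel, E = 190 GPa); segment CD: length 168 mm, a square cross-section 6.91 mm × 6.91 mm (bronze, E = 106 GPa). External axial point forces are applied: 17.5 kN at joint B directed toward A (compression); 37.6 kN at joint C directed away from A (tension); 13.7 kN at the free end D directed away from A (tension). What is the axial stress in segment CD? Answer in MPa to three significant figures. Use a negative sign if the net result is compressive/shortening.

Internal axial forces (sectioning from the free end, tension +): N_CD = 13.7 kN, N_BC = 51.3 kN, N_AB = 33.8 kN.
A_CD = 47.75 mm².
σ_CD = N_CD/A_CD = 13700/47.75 = 286.9 MPa.

287 MPa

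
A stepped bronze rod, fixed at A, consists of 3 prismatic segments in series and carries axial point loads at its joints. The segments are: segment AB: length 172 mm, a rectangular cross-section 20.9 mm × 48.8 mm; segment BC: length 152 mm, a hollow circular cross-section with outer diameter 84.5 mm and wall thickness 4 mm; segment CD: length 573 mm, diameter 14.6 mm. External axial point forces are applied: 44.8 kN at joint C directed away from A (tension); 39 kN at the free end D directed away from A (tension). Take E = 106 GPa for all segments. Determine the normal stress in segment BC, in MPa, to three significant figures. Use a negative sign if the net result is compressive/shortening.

82.8 MPa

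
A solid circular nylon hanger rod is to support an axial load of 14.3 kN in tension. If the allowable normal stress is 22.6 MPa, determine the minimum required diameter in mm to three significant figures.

Required area A ≥ P/σ_allow = 14300/22.6 = 632.7 mm².
For a solid circular section, d ≥ √(4A/π) = 28.38 mm.

28.4 mm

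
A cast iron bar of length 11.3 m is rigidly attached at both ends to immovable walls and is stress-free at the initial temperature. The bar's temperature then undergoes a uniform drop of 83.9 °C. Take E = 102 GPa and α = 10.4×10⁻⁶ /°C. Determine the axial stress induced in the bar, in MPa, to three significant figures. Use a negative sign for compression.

Free thermal expansion αLΔT = 10.4e-6 · 11300 · -83.9 = -9.86 mm.
The walls impose strain ε = −(-9.86)/11300 = 8.7256e-04; σ = Eε = 102000 · 8.7256e-04 = 89 MPa.

89.0 MPa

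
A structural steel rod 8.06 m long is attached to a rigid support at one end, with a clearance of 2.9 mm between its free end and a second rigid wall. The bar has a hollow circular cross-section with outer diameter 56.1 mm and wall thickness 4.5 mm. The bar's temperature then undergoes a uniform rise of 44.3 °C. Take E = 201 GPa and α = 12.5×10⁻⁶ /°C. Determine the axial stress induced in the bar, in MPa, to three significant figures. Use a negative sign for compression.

Free thermal expansion αLΔT = 12.5e-6 · 8060 · 44.3 = 4.463 mm.
The walls engage after the gap closes; constrained expansion = 4.463 − 2.9 = 1.563 mm.
The walls impose strain ε = −(1.563)/8060 = -1.9395e-04; σ = Eε = 201000 · -1.9395e-04 = -38.98 MPa.

-39.0 MPa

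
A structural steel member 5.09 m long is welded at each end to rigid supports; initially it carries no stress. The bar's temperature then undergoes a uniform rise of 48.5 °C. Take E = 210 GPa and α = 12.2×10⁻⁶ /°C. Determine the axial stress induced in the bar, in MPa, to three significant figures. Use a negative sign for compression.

-124 MPa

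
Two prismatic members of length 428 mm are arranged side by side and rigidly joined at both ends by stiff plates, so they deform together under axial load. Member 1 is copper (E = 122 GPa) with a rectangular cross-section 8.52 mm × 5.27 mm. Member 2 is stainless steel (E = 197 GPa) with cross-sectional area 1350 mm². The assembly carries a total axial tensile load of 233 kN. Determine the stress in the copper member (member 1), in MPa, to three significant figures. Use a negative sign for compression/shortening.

105 MPa

A_1 = 44.9 mm².
Equal strain + equilibrium ⇒ each member carries load in proportion to AE: A₁E₁ = 5478000 N, A₂E₂ = 266000000 N, ΣAE = 271400000 N.
σ₁ = P·E₁/ΣAE = 233000·122000/271400000 = 104.7 MPa.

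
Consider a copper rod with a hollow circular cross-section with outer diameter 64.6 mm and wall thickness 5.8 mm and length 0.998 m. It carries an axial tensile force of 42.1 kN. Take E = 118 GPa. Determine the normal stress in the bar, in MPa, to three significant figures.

A = 1071 mm².
σ = N/A = 42100/1071 = 39.29 MPa.

39.3 MPa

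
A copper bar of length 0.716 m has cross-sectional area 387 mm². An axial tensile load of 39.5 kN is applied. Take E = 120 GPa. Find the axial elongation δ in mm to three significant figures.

δ_mech = NL/(AE) = 39500·716/(387·120000) = 0.609 mm.

0.609 mm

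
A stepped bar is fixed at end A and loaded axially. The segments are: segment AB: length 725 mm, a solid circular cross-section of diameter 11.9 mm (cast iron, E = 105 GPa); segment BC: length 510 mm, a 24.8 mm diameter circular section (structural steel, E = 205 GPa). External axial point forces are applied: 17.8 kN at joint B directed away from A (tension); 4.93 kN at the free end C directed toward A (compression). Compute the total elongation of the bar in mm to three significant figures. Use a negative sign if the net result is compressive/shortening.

Internal axial forces (sectioning from the free end, tension +): N_BC = -4.93 kN, N_AB = 12.87 kN.
A_AB = 111.2 mm².
A_BC = 483.1 mm².
δ_AB = 12870·725/(111.2·105000) = 0.799 mm
δ_BC = -4930·510/(483.1·205000) = -0.02539 mm
δ = Σδ_i = 0.7736 mm.

0.774 mm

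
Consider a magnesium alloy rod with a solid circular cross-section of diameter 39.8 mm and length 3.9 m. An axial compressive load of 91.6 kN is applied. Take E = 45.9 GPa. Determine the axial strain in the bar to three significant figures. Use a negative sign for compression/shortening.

-0.00160

A = 1244 mm².
σ = N/A = -73.63 MPa; ε = σ/E = -73.63/45900 = -1.604e-03.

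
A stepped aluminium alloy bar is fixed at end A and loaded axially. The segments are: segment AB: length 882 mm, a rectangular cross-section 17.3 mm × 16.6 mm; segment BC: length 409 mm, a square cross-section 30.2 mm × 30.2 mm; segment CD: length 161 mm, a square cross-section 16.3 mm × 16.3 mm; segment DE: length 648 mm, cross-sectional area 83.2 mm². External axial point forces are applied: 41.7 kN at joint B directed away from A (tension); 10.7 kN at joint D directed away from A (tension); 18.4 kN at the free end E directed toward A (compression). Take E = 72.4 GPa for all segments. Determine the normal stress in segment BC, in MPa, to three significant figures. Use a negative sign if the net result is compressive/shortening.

-8.44 MPa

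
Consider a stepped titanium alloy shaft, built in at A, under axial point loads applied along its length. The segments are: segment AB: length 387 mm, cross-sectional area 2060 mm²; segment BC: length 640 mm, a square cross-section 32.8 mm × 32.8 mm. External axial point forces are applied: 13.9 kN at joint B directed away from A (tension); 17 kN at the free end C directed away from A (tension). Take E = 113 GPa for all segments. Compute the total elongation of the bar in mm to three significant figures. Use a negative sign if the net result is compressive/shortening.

Internal axial forces (sectioning from the free end, tension +): N_BC = 17 kN, N_AB = 30.9 kN.
A_BC = 1076 mm².
δ_AB = 30900·387/(2060·113000) = 0.05137 mm
δ_BC = 17000·640/(1076·113000) = 0.0895 mm
δ = Σδ_i = 0.1409 mm.

0.141 mm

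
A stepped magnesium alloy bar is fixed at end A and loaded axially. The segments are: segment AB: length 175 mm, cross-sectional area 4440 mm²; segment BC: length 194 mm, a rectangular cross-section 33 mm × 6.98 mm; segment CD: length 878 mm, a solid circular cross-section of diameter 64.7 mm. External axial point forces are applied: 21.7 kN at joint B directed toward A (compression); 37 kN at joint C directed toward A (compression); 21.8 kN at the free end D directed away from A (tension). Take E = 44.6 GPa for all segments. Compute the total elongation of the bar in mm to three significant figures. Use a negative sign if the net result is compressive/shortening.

-0.189 mm

Internal axial forces (sectioning from the free end, tension +): N_CD = 21.8 kN, N_BC = -15.2 kN, N_AB = -36.9 kN.
A_BC = 230.3 mm².
A_CD = 3288 mm².
δ_AB = -36900·175/(4440·44600) = -0.03261 mm
δ_BC = -15200·194/(230.3·44600) = -0.287 mm
δ_CD = 21800·878/(3288·44600) = 0.1305 mm
δ = Σδ_i = -0.1891 mm.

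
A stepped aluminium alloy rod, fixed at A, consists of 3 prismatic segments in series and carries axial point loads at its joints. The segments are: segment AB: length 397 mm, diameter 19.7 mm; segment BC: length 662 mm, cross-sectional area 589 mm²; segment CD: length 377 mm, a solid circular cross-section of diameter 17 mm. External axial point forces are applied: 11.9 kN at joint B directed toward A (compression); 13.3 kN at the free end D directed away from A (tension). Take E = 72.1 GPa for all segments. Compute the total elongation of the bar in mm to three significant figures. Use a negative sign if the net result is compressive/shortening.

0.539 mm

Internal axial forces (sectioning from the free end, tension +): N_CD = 13.3 kN, N_BC = 13.3 kN, N_AB = 1.4 kN.
A_AB = 304.8 mm².
A_CD = 227 mm².
δ_AB = 1400·397/(304.8·72100) = 0.02529 mm
δ_BC = 13300·662/(589·72100) = 0.2073 mm
δ_CD = 13300·377/(227·72100) = 0.3064 mm
δ = Σδ_i = 0.539 mm.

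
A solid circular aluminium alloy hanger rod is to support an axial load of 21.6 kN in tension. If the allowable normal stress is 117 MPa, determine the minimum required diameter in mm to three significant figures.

15.3 mm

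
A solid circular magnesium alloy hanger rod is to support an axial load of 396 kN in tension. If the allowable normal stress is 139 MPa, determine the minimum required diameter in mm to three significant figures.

60.2 mm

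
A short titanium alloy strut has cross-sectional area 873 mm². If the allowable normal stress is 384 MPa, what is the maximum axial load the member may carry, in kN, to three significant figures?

335 kN

P_max = σ_allow · A = 384 · 873 = 335200 N = 335.2 kN.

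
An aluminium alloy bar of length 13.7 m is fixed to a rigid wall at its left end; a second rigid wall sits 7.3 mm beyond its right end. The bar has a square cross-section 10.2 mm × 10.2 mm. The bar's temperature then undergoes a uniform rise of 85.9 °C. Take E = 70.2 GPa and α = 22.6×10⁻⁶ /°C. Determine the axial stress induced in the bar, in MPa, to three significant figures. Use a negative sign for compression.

-98.9 MPa

Free thermal expansion αLΔT = 22.6e-6 · 13700 · 85.9 = 26.6 mm.
The walls engage after the gap closes; constrained expansion = 26.6 − 7.3 = 19.3 mm.
The walls impose strain ε = −(19.3)/13700 = -1.4085e-03; σ = Eε = 70200 · -1.4085e-03 = -98.88 MPa.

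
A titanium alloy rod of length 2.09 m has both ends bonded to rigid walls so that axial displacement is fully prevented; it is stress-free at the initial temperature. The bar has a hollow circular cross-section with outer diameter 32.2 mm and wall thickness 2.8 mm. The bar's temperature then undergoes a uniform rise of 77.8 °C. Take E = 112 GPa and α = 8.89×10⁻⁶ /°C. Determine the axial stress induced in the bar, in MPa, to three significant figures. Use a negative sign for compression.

-77.5 MPa

Free thermal expansion αLΔT = 8.89e-6 · 2090 · 77.8 = 1.446 mm.
The walls impose strain ε = −(1.446)/2090 = -6.9164e-04; σ = Eε = 112000 · -6.9164e-04 = -77.46 MPa.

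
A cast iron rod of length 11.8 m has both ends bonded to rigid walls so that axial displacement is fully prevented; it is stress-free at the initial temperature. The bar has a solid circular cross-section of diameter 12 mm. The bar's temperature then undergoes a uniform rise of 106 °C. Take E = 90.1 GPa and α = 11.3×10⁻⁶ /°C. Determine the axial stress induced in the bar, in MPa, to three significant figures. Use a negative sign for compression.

Free thermal expansion αLΔT = 11.3e-6 · 11800 · 106 = 14.13 mm.
The walls impose strain ε = −(14.13)/11800 = -1.1978e-03; σ = Eε = 90100 · -1.1978e-03 = -107.9 MPa.

-108 MPa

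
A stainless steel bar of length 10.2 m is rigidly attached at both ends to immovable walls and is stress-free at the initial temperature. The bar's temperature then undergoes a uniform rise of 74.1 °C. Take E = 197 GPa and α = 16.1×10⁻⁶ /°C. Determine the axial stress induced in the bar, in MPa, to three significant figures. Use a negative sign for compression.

Free thermal expansion αLΔT = 16.1e-6 · 10200 · 74.1 = 12.17 mm.
The walls impose strain ε = −(12.17)/10200 = -1.1930e-03; σ = Eε = 197000 · -1.1930e-03 = -235 MPa.

-235 MPa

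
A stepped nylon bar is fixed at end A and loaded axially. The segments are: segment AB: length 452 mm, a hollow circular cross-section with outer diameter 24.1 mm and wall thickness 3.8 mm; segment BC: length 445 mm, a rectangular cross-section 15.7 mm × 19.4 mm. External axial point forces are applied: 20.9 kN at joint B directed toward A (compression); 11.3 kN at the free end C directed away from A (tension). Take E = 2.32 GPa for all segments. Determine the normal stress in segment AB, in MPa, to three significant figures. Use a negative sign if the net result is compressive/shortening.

-39.6 MPa

Internal axial forces (sectioning from the free end, tension +): N_BC = 11.3 kN, N_AB = -9.6 kN.
A_AB = 242.3 mm².
σ_AB = N_AB/A_AB = -9600/242.3 = -39.61 MPa.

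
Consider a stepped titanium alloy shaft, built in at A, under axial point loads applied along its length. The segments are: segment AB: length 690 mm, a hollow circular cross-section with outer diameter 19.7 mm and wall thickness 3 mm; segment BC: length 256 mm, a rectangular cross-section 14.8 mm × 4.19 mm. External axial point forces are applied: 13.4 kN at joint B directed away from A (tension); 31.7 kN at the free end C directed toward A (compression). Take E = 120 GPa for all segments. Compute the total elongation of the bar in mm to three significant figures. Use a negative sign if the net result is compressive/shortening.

Internal axial forces (sectioning from the free end, tension +): N_BC = -31.7 kN, N_AB = -18.3 kN.
A_AB = 157.4 mm².
A_BC = 62.01 mm².
δ_AB = -18300·690/(157.4·120000) = -0.6685 mm
δ_BC = -31700·256/(62.01·120000) = -1.091 mm
δ = Σδ_i = -1.759 mm.

-1.76 mm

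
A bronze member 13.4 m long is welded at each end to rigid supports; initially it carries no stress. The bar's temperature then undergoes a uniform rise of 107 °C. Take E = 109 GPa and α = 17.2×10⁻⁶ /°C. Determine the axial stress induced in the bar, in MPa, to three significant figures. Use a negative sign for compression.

-201 MPa

Free thermal expansion αLΔT = 17.2e-6 · 13400 · 107 = 24.66 mm.
The walls impose strain ε = −(24.66)/13400 = -1.8404e-03; σ = Eε = 109000 · -1.8404e-03 = -200.6 MPa.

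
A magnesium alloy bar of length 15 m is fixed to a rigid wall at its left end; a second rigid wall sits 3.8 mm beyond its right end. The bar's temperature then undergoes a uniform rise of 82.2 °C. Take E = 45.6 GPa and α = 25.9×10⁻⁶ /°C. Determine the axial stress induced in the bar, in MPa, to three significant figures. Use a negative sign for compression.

Free thermal expansion αLΔT = 25.9e-6 · 15000 · 82.2 = 31.93 mm.
The walls engage after the gap closes; constrained expansion = 31.93 − 3.8 = 28.13 mm.
The walls impose strain ε = −(28.13)/15000 = -1.8756e-03; σ = Eε = 45600 · -1.8756e-03 = -85.53 MPa.

-85.5 MPa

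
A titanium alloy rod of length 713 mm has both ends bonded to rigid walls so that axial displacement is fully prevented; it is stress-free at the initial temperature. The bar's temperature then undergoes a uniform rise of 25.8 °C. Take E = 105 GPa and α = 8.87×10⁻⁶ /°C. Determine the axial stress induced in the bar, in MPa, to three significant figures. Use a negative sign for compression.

Free thermal expansion αLΔT = 8.87e-6 · 713 · 25.8 = 0.1632 mm.
The walls impose strain ε = −(0.1632)/713 = -2.2885e-04; σ = Eε = 105000 · -2.2885e-04 = -24.03 MPa.

-24.0 MPa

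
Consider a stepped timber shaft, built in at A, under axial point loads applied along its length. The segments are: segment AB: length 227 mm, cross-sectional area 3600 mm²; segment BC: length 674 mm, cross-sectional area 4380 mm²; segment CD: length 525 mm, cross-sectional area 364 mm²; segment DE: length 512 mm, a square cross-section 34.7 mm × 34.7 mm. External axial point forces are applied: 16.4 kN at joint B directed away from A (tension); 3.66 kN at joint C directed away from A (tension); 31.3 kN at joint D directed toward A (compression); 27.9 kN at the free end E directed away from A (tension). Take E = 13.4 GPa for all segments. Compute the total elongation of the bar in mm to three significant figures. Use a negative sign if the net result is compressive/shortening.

Internal axial forces (sectioning from the free end, tension +): N_DE = 27.9 kN, N_CD = -3.4 kN, N_BC = 0.26 kN, N_AB = 16.66 kN.
A_DE = 1204 mm².
δ_AB = 16660·227/(3600·13400) = 0.0784 mm
δ_BC = 260·674/(4380·13400) = 0.002986 mm
δ_CD = -3400·525/(364·13400) = -0.366 mm
δ_DE = 27900·512/(1204·13400) = 0.8853 mm
δ = Σδ_i = 0.6008 mm.

0.601 mm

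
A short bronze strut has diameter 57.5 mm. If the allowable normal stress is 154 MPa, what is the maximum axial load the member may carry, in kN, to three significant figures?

400 kN

A = 2597 mm².
P_max = σ_allow · A = 154 · 2597 = 399900 N = 399.9 kN.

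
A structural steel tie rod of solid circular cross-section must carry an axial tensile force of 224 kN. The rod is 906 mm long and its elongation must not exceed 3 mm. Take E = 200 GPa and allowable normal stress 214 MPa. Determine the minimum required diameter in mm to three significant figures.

36.5 mm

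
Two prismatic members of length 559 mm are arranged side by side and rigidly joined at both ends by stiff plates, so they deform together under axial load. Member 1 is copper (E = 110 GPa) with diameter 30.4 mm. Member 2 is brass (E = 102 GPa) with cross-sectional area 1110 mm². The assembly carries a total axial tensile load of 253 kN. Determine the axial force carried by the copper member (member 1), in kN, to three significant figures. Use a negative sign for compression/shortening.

A_1 = 725.8 mm².
Equal strain + equilibrium ⇒ each member carries load in proportion to AE: A₁E₁ = 79840000 N, A₂E₂ = 113200000 N, ΣAE = 193100000 N.
F₁ = P·A₁E₁/ΣAE = 253000·79840000/193100000 = 104600 N.

105 kN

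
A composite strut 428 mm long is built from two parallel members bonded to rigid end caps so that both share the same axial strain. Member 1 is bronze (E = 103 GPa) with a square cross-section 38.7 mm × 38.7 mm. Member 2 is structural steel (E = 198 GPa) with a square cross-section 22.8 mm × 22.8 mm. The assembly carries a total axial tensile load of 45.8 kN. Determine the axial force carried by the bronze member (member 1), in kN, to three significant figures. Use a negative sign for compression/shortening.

27.5 kN

A_1 = 1498 mm².
A_2 = 519.8 mm².
Equal strain + equilibrium ⇒ each member carries load in proportion to AE: A₁E₁ = 154300000 N, A₂E₂ = 102900000 N, ΣAE = 257200000 N.
F₁ = P·A₁E₁/ΣAE = 45800·154300000/257200000 = 27470 N.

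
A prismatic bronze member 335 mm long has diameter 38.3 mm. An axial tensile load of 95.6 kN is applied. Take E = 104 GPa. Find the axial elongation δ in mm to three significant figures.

0.267 mm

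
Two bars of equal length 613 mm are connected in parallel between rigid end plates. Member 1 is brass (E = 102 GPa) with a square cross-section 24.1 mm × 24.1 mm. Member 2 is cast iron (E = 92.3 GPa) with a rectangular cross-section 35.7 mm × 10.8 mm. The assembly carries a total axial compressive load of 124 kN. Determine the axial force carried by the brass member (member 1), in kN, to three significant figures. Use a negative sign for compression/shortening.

-77.5 kN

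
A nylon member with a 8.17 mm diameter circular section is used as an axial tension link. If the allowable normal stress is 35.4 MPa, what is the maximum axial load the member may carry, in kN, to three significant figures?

1.86 kN

A = 52.42 mm².
P_max = σ_allow · A = 35.4 · 52.42 = 1856 N = 1.856 kN.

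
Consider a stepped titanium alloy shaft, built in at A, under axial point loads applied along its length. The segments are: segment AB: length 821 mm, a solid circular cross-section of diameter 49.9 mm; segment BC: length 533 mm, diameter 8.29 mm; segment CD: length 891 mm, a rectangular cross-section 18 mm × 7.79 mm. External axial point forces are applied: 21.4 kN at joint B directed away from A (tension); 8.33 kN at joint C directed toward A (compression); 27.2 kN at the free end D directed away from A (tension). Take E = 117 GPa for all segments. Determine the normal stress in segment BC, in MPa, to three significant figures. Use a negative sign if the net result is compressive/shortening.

Internal axial forces (sectioning from the free end, tension +): N_CD = 27.2 kN, N_BC = 18.87 kN, N_AB = 40.27 kN.
A_BC = 53.98 mm².
σ_BC = N_BC/A_BC = 18870/53.98 = 349.6 MPa.

350 MPa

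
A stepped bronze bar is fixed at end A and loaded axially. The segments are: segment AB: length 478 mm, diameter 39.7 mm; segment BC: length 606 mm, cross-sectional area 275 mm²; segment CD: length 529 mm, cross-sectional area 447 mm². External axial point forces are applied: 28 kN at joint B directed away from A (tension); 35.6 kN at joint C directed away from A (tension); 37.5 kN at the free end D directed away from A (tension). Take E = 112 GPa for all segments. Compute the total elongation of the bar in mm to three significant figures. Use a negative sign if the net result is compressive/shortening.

Internal axial forces (sectioning from the free end, tension +): N_CD = 37.5 kN, N_BC = 73.1 kN, N_AB = 101.1 kN.
A_AB = 1238 mm².
δ_AB = 101100·478/(1238·112000) = 0.3486 mm
δ_BC = 73100·606/(275·112000) = 1.438 mm
δ_CD = 37500·529/(447·112000) = 0.3962 mm
δ = Σδ_i = 2.183 mm.

2.18 mm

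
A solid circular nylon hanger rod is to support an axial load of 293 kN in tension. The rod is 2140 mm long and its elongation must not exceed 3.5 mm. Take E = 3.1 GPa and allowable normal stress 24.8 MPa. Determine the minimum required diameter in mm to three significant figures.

Required area A ≥ P/σ_allow = 293000/24.8 = 11810 mm².
For a solid circular section, d ≥ √(4A/π) = 122.6 mm.
Elongation limit: A ≥ PL/(Eδ_allow) = 293000·2140/(3100·3.5) = 57790 mm² ⇒ d ≥ 271.3 mm.
The elongation limit governs.

271 mm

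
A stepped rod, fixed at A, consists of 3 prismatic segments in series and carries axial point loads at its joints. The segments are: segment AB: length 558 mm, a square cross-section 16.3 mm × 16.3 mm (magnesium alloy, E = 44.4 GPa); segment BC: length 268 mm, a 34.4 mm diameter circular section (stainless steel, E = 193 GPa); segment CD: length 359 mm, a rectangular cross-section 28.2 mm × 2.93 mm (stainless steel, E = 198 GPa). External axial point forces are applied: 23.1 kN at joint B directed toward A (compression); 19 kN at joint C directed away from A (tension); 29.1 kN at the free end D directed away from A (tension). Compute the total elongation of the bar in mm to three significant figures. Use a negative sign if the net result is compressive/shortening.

Internal axial forces (sectioning from the free end, tension +): N_CD = 29.1 kN, N_BC = 48.1 kN, N_AB = 25 kN.
A_AB = 265.7 mm².
A_BC = 929.4 mm².
A_CD = 82.63 mm².
δ_AB = 25000·558/(265.7·44400) = 1.183 mm
δ_BC = 48100·268/(929.4·193000) = 0.07186 mm
δ_CD = 29100·359/(82.63·198000) = 0.6386 mm
δ = Σδ_i = 1.893 mm.

1.89 mm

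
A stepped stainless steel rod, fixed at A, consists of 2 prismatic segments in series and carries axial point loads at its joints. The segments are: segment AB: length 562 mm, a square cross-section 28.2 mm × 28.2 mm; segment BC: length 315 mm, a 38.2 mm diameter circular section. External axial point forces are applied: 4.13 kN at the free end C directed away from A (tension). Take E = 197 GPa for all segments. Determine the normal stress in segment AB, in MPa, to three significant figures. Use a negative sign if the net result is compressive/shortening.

5.19 MPa

Internal axial forces (sectioning from the free end, tension +): N_BC = 4.13 kN, N_AB = 4.13 kN.
A_AB = 795.2 mm².
σ_AB = N_AB/A_AB = 4130/795.2 = 5.193 MPa.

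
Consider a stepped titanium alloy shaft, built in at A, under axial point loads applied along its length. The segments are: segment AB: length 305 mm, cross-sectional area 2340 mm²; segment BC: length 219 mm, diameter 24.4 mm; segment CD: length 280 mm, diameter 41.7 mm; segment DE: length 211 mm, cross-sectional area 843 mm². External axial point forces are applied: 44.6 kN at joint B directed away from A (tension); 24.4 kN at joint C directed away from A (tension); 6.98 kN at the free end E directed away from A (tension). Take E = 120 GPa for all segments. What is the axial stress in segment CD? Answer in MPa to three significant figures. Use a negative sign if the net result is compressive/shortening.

5.11 MPa

Internal axial forces (sectioning from the free end, tension +): N_DE = 6.98 kN, N_CD = 6.98 kN, N_BC = 31.38 kN, N_AB = 75.98 kN.
A_CD = 1366 mm².
σ_CD = N_CD/A_CD = 6980/1366 = 5.111 MPa.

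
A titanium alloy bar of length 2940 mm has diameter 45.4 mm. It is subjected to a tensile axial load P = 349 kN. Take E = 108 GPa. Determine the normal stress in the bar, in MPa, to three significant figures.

A = 1619 mm².
σ = N/A = 349000/1619 = 215.6 MPa.

216 MPa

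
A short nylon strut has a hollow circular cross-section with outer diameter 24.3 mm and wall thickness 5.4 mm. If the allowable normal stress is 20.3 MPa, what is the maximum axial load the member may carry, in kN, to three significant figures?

6.51 kN

A = 320.6 mm².
P_max = σ_allow · A = 20.3 · 320.6 = 6509 N = 6.509 kN.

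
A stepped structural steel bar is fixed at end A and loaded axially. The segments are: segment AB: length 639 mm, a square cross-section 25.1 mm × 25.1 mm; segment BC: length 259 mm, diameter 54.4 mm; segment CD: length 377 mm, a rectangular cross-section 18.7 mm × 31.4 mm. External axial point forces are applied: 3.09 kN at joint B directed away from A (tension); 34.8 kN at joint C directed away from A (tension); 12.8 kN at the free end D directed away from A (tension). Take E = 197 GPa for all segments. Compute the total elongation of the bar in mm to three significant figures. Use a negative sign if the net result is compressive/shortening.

0.330 mm

Internal axial forces (sectioning from the free end, tension +): N_CD = 12.8 kN, N_BC = 47.6 kN, N_AB = 50.69 kN.
A_AB = 630 mm².
A_BC = 2324 mm².
A_CD = 587.2 mm².
δ_AB = 50690·639/(630·197000) = 0.261 mm
δ_BC = 47600·259/(2324·197000) = 0.02692 mm
δ_CD = 12800·377/(587.2·197000) = 0.04172 mm
δ = Σδ_i = 0.3296 mm.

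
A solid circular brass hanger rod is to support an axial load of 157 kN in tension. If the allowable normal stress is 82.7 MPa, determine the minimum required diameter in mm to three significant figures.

49.2 mm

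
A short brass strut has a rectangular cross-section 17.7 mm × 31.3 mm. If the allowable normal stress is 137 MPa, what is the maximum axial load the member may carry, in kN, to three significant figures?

75.9 kN

A = 554 mm².
P_max = σ_allow · A = 137 · 554 = 75900 N = 75.9 kN.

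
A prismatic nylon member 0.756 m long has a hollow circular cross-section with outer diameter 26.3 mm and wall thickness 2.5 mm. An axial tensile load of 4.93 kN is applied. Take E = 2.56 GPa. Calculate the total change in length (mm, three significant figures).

A = 186.9 mm².
δ_mech = NL/(AE) = 4930·756/(186.9·2560) = 7.789 mm.

7.79 mm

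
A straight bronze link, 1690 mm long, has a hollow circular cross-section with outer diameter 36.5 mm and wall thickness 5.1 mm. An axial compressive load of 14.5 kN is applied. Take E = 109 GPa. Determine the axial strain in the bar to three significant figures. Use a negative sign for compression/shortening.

-2.64e-04

A = 503.1 mm².
σ = N/A = -28.82 MPa; ε = σ/E = -28.82/109000 = -2.644e-04.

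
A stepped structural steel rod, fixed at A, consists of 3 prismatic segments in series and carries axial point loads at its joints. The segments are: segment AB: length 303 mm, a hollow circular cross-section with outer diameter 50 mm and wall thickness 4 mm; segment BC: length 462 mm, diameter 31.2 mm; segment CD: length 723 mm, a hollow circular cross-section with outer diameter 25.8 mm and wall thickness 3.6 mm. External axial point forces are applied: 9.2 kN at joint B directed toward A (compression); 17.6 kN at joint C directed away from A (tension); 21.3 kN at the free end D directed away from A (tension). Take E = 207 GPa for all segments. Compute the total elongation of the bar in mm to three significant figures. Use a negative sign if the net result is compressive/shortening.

Internal axial forces (sectioning from the free end, tension +): N_CD = 21.3 kN, N_BC = 38.9 kN, N_AB = 29.7 kN.
A_AB = 578.1 mm².
A_BC = 764.5 mm².
A_CD = 251.1 mm².
δ_AB = 29700·303/(578.1·207000) = 0.07521 mm
δ_BC = 38900·462/(764.5·207000) = 0.1136 mm
δ_CD = 21300·723/(251.1·207000) = 0.2963 mm
δ = Σδ_i = 0.4851 mm.

0.485 mm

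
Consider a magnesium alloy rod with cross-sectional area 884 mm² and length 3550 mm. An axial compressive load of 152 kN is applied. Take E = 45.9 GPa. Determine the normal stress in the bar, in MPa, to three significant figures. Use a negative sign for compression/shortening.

-172 MPa

σ = N/A = -152000/884 = -171.9 MPa.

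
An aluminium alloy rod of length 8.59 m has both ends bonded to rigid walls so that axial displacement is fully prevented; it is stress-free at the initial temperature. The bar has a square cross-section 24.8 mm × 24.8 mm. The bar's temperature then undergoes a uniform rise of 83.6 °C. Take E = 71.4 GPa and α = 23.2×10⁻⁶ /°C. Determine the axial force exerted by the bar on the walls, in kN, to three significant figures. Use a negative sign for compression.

Free thermal expansion αLΔT = 23.2e-6 · 8590 · 83.6 = 16.66 mm.
The walls impose strain ε = −(16.66)/8590 = -1.9395e-03; σ = Eε = 71400 · -1.9395e-03 = -138.5 MPa.
Wall reaction R = σ·A = -138.5·615 = -85170 N = -85.17 kN.

-85.2 kN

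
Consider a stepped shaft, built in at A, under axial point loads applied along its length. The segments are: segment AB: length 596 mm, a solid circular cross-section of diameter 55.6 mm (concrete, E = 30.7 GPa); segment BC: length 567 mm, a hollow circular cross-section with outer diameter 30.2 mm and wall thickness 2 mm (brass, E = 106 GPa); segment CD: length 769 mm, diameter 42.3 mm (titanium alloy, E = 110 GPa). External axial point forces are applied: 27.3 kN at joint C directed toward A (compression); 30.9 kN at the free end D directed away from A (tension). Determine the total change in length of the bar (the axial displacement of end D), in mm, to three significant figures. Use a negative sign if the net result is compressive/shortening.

Internal axial forces (sectioning from the free end, tension +): N_CD = 30.9 kN, N_BC = 3.6 kN, N_AB = 3.6 kN.
A_AB = 2428 mm².
A_BC = 177.2 mm².
A_CD = 1405 mm².
δ_AB = 3600·596/(2428·30700) = 0.02879 mm
δ_BC = 3600·567/(177.2·106000) = 0.1087 mm
δ_CD = 30900·769/(1405·110000) = 0.1537 mm
δ = Σδ_i = 0.2912 mm.

0.291 mm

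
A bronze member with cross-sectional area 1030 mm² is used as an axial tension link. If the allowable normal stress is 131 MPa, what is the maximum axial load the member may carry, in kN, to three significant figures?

P_max = σ_allow · A = 131 · 1030 = 134900 N = 134.9 kN.

135 kN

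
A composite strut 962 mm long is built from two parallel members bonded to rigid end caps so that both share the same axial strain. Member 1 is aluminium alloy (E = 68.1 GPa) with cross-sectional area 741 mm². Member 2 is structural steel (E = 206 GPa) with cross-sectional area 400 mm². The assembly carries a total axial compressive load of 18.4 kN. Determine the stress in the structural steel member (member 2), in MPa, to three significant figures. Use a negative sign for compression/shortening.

-28.5 MPa

Equal strain + equilibrium ⇒ each member carries load in proportion to AE: A₁E₁ = 50460000 N, A₂E₂ = 82400000 N, ΣAE = 132900000 N.
σ₂ = P·E₂/ΣAE = -18400·206000/132900000 = -28.53 MPa.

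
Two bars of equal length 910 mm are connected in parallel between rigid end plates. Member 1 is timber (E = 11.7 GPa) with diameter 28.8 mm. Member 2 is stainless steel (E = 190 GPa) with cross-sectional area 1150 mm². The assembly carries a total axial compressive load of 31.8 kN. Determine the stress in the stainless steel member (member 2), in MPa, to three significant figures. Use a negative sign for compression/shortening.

-26.7 MPa

A_1 = 651.4 mm².
Equal strain + equilibrium ⇒ each member carries load in proportion to AE: A₁E₁ = 7622000 N, A₂E₂ = 218500000 N, ΣAE = 226100000 N.
σ₂ = P·E₂/ΣAE = -31800·190000/226100000 = -26.72 MPa.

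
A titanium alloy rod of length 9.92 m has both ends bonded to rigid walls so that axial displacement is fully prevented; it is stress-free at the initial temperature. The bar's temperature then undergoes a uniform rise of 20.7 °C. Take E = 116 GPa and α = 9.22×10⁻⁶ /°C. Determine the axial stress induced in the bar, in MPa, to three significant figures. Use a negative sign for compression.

-22.1 MPa

Free thermal expansion αLΔT = 9.22e-6 · 9920 · 20.7 = 1.893 mm.
The walls impose strain ε = −(1.893)/9920 = -1.9085e-04; σ = Eε = 116000 · -1.9085e-04 = -22.14 MPa.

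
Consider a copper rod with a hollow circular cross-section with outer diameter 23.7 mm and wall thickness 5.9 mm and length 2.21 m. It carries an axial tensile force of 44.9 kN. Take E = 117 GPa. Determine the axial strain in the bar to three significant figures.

0.00116

A = 329.9 mm².
σ = N/A = 136.1 MPa; ε = σ/E = 136.1/117000 = 1.163e-03.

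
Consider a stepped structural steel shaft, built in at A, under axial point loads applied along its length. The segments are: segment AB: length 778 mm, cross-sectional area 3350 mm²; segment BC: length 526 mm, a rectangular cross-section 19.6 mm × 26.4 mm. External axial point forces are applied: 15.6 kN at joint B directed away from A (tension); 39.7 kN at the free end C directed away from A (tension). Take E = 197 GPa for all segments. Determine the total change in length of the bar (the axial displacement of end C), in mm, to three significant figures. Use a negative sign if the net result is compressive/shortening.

Internal axial forces (sectioning from the free end, tension +): N_BC = 39.7 kN, N_AB = 55.3 kN.
A_BC = 517.4 mm².
δ_AB = 55300·778/(3350·197000) = 0.06519 mm
δ_BC = 39700·526/(517.4·197000) = 0.2049 mm
δ = Σδ_i = 0.27 mm.

0.270 mm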